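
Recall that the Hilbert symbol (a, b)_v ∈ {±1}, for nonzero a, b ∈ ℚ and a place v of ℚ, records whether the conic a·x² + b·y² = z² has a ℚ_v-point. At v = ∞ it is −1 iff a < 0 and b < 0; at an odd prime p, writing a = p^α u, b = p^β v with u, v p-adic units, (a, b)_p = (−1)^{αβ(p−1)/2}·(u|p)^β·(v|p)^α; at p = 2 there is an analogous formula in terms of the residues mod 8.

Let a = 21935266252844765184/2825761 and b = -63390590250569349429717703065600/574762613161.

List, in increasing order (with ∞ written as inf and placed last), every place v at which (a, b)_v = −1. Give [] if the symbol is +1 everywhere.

Mod squares: a ≡ 308009, b ≡ -299. Check v ∈ {∞, 2, 3, 5, 7, 11, 13, 19, 23, 29, 31, 41, 43}.
v=5: a=5^0·(≡4), b=5^2·(≡1) mod 5; (4|5)=+1, (1|5)=+1; (−1)^{0·2·2}·(+1)^2·(+1)^0 = +1.
v=29: a=29^1·(≡1), b=29^2·(≡1) mod 29; (1|29)=+1, (1|29)=+1; (−1)^{1·2·14}·(+1)^2·(+1)^1 = +1.
v=13: a=13^3·(≡8), b=13^5·(≡10) mod 13; (8|13)=-1, (10|13)=+1; (−1)^{3·5·6}·(-1)^5·(+1)^3 = -1.
v=23: a=23^2·(≡12), b=23^3·(≡14) mod 23; (12|23)=+1, (14|23)=-1; (−1)^{2·3·11}·(+1)^3·(-1)^2 = +1.
v=43: a=43^1·(≡9), b=43^2·(≡37) mod 43; (9|43)=+1, (37|43)=-1; (−1)^{1·2·21}·(+1)^2·(-1)^1 = -1.
v=∞: 308009 > 0 and -299 < 0  ⇒  (a,b)_∞ = +1.
v=2: v_2(a)=12, v_2(b)=18; units ≡ 1, 5 (mod 8); ε·ε+αω+βω = 0·0+12·1+18·0 ≡ 0  ⇒  (a,b)_2 = +1.
v=7: a=7^4·(≡4), b=7^2·(≡1) mod 7; (4|7)=+1, (1|7)=+1; (−1)^{4·2·3}·(+1)^2·(+1)^4 = +1.
v=31: a=31^0·(≡22), b=31^2·(≡22) mod 31; (22|31)=-1, (22|31)=-1; (−1)^{0·2·15}·(-1)^2·(-1)^0 = +1.
v=11: a=11^0·(≡3), b=11^-2·(≡9) mod 11; (3|11)=+1, (9|11)=+1; (−1)^{0·-2·5}·(+1)^-2·(+1)^0 = +1.
v=19: a=19^1·(≡5), b=19^2·(≡16) mod 19; (5|19)=+1, (16|19)=+1; (−1)^{1·2·9}·(+1)^2·(+1)^1 = +1.
v=41: a=41^-4·(≡3), b=41^-6·(≡12) mod 41; (3|41)=-1, (12|41)=-1; (−1)^{-4·-6·20}·(-1)^-6·(-1)^-4 = +1.
v=3: a=3^4·(≡2), b=3^4·(≡1) mod 3; (2|3)=-1, (1|3)=+1; (−1)^{4·4·1}·(-1)^4·(+1)^4 = +1.
Ram(308009, -299) = {13, 43}; no ℚ_13-point on the conic.

[13, 43]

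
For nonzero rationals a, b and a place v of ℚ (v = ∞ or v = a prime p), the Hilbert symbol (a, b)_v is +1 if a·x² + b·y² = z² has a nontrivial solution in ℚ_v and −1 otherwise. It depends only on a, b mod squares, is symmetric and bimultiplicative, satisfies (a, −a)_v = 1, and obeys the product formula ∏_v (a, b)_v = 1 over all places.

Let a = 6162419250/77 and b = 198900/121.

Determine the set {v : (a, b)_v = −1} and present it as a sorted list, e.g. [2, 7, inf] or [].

Mod squares: a ≡ 10010, b ≡ 221. Check v ∈ {∞, 2, 3, 5, 7, 11, 13, 17}.
v=17: a=17^2·(≡11), b=17^1·(≡2) mod 17; (11|17)=-1, (2|17)=+1; (−1)^{2·1·8}·(-1)^1·(+1)^2 = -1.
v=13: a=13^1·(≡10), b=13^1·(≡3) mod 13; (10|13)=+1, (3|13)=+1; (−1)^{1·1·6}·(+1)^1·(+1)^1 = +1.
v=7: a=7^-1·(≡2), b=7^0·(≡1) mod 7; (2|7)=+1, (1|7)=+1; (−1)^{-1·0·3}·(+1)^0·(+1)^-1 = +1.
v=3: a=3^8·(≡2), b=3^2·(≡2) mod 3; (2|3)=-1, (2|3)=-1; (−1)^{8·2·1}·(-1)^2·(-1)^8 = +1.
v=11: a=11^-1·(≡6), b=11^-2·(≡9) mod 11; (6|11)=-1, (9|11)=+1; (−1)^{-1·-2·5}·(-1)^-2·(+1)^-1 = +1.
v=2: v_2(a)=1, v_2(b)=2; units ≡ 5, 5 (mod 8); ε·ε+αω+βω = 0·0+1·1+2·1 ≡ 1  ⇒  (a,b)_2 = -1.
v=5: a=5^3·(≡2), b=5^2·(≡1) mod 5; (2|5)=-1, (1|5)=+1; (−1)^{3·2·2}·(-1)^2·(+1)^3 = +1.
v=∞: 10010 > 0 and 221 > 0  ⇒  (a,b)_∞ = +1.
|Ram(10010, 221)| = 2, even; anisotropic at {2, 17}.

[2, 17]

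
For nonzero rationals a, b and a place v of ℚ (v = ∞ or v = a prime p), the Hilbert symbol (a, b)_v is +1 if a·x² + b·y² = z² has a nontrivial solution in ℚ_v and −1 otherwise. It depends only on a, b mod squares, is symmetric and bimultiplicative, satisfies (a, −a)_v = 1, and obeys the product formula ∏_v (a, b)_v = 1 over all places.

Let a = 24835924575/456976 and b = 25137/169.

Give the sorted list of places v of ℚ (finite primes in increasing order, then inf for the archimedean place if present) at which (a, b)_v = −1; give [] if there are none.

(a, b) ≡ (7, 57) mod (ℚ^×)²; places V = {2, 3, 5, 7, 11, 13, 19, ∞}.
(a,b)_5: α=2, u≡3; β=0, v≡3 (mod 5); (3|5)=-1, (3|5)=-1; sign (−1)^0·-1^0·-1^2 = +1.
(a,b)_∞: sgn(7)=+, sgn(57)=+, so +1.
(a,b)_11: α=2, u≡10; β=0, v≡6 (mod 11); (10|11)=-1, (6|11)=-1; sign (−1)^0·-1^0·-1^2 = +1.
(a,b)_19: α=4, u≡17; β=1, v≡13 (mod 19); (17|19)=+1, (13|19)=-1; sign (−1)^0·+1^1·-1^4 = +1.
(a,b)_13: α=-4, u≡11; β=-2, v≡8 (mod 13); (11|13)=-1, (8|13)=-1; sign (−1)^0·-1^-2·-1^-4 = +1.
(a,b)_3: α=2, u≡1; β=3, v≡1 (mod 3); (1|3)=+1, (1|3)=+1; sign (−1)^0·+1^3·+1^2 = +1.
(a,b)_2: α=-4, β=0; u≡7, v≡1 (mod 8); ε(u)ε(v)=1·0, αω(v)=-4·0, βω(u)=0·0; sum ≡ 0  ⇒  +1.
(a,b)_7: α=1, u≡2; β=2, v≡2 (mod 7); (2|7)=+1, (2|7)=+1; sign (−1)^0·+1^2·+1^1 = +1.
Ram(a, b) = ∅: the form 7·x² + 57·y² − z² is isotropic over every ℚ_v, so by Hasse–Minkowski it is isotropic over ℚ.

[]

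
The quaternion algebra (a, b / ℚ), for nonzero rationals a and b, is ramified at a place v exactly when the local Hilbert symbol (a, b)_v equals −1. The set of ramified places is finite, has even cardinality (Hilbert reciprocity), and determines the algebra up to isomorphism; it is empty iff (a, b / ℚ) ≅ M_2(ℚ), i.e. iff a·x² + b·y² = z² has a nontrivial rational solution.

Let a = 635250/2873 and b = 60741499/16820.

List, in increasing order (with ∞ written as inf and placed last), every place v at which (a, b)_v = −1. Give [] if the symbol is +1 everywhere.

[3, 13]

Mod squares: a ≡ 3570, b ≡ 455. Check v ∈ {∞, 2, 3, 5, 7, 11, 13, 17, 19, 29, 43}.
v=17: a=17^-1·(≡6), b=17^0·(≡13) mod 17; (6|17)=-1, (13|17)=+1; (−1)^{-1·0·8}·(-1)^0·(+1)^-1 = +1.
v=2: v_2(a)=1, v_2(b)=-2; units ≡ 1, 7 (mod 8); ε·ε+αω+βω = 0·1+1·0+-2·0 ≡ 0  ⇒  (a,b)_2 = +1.
v=∞: 3570 > 0 and 455 > 0  ⇒  (a,b)_∞ = +1.
v=43: a=43^0·(≡4), b=43^2·(≡6) mod 43; (4|43)=+1, (6|43)=+1; (−1)^{0·2·21}·(+1)^2·(+1)^0 = +1.
v=11: a=11^2·(≡7), b=11^0·(≡5) mod 11; (7|11)=-1, (5|11)=+1; (−1)^{2·0·5}·(-1)^0·(+1)^2 = +1.
v=29: a=29^0·(≡17), b=29^-2·(≡5) mod 29; (17|29)=-1, (5|29)=+1; (−1)^{0·-2·14}·(-1)^-2·(+1)^0 = +1.
v=5: a=5^3·(≡4), b=5^-1·(≡1) mod 5; (4|5)=+1, (1|5)=+1; (−1)^{3·-1·2}·(+1)^-1·(+1)^3 = +1.
v=3: a=3^1·(≡2), b=3^0·(≡2) mod 3; (2|3)=-1, (2|3)=-1; (−1)^{1·0·1}·(-1)^0·(-1)^1 = -1.
v=7: a=7^1·(≡3), b=7^1·(≡4) mod 7; (3|7)=-1, (4|7)=+1; (−1)^{1·1·3}·(-1)^1·(+1)^1 = +1.
v=13: a=13^-2·(≡11), b=13^1·(≡12) mod 13; (11|13)=-1, (12|13)=+1; (−1)^{-2·1·6}·(-1)^1·(+1)^-2 = -1.
v=19: a=19^0·(≡1), b=19^2·(≡18) mod 19; (1|19)=+1, (18|19)=-1; (−1)^{0·2·9}·(+1)^2·(-1)^0 = +1.
|Ram(3570, 455)| = 2, even; anisotropic at {3, 13}.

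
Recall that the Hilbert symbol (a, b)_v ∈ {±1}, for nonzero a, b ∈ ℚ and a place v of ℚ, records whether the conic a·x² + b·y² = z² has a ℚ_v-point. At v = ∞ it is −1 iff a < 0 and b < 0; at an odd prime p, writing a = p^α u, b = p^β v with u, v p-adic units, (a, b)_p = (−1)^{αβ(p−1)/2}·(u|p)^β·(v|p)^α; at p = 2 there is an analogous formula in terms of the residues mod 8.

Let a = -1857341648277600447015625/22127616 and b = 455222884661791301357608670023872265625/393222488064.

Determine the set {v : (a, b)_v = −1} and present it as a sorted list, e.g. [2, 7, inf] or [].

[2, 3, 13, 17, 31, 37]

(a, b) ≡ (-481, 643467) mod (ℚ^×)²; places V = {2, 3, 5, 7, 11, 13, 17, 31, 37, 41, ∞}.
(a,b)_2: α=-10, β=-16; u≡7, v≡3 (mod 8); ε(u)ε(v)=1·1, αω(v)=-10·1, βω(u)=-16·0; sum ≡ 1  ⇒  -1.
(a,b)_41: α=2, u≡29; β=4, v≡6 (mod 41); (29|41)=-1, (6|41)=-1; sign (−1)^0·-1^4·-1^2 = +1.
(a,b)_∞: sgn(-481)=−, sgn(643467)=+, so +1.
(a,b)_3: α=-2, u≡2; β=-1, v≡1 (mod 3); (2|3)=-1, (1|3)=+1; sign (−1)^0·-1^-1·+1^-2 = -1.
(a,b)_7: α=-4, u≡4; β=-6, v≡3 (mod 7); (4|7)=+1, (3|7)=-1; sign (−1)^0·+1^-6·-1^-4 = +1.
(a,b)_17: α=0, u≡12; β=-1, v≡13 (mod 17); (12|17)=-1, (13|17)=+1; sign (−1)^0·-1^-1·+1^0 = -1.
(a,b)_5: α=6, u≡1; β=8, v≡2 (mod 5); (1|5)=+1, (2|5)=-1; sign (−1)^0·+1^8·-1^6 = +1.
(a,b)_13: α=1, u≡6; β=2, v≡6 (mod 13); (6|13)=-1, (6|13)=-1; sign (−1)^0·-1^2·-1^1 = -1.
(a,b)_11: α=2, u≡5; β=3, v≡10 (mod 11); (5|11)=+1, (10|11)=-1; sign (−1)^0·+1^3·-1^2 = +1.
(a,b)_31: α=6, u≡3; β=9, v≡14 (mod 31); (3|31)=-1, (14|31)=+1; sign (−1)^0·-1^9·+1^6 = -1.
(a,b)_37: α=3, u≡5; β=5, v≡1 (mod 37); (5|37)=-1, (1|37)=+1; sign (−1)^0·-1^5·+1^3 = -1.
|Ram(-481, 643467)| = 6, even; anisotropic at {2, 3, 13, 17, 31, 37}.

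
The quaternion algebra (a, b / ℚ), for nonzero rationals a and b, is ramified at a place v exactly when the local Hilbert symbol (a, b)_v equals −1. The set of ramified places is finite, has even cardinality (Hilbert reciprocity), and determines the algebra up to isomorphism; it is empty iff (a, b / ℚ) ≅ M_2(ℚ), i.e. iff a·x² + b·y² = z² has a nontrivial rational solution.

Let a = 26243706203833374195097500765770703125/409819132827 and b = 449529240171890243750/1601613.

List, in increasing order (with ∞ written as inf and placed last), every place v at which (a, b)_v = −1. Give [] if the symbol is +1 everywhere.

Mod squares: a ≡ 231, b ≡ 71630. Check v ∈ {∞, 2, 3, 5, 7, 11, 13, 19, 29, 41, 47}.
v=5: a=5^8·(≡4), b=5^5·(≡1) mod 5; (4|5)=+1, (1|5)=+1; (−1)^{8·5·2}·(+1)^5·(+1)^8 = +1.
v=13: a=13^-4·(≡3), b=13^-3·(≡8) mod 13; (3|13)=+1, (8|13)=-1; (−1)^{-4·-3·6}·(+1)^-3·(-1)^-4 = +1.
v=2: v_2(a)=0, v_2(b)=1; units ≡ 7, 7 (mod 8); ε·ε+αω+βω = 1·1+0·0+1·0 ≡ 1  ⇒  (a,b)_2 = -1.
v=47: a=47^4·(≡10), b=47^2·(≡32) mod 47; (10|47)=-1, (32|47)=+1; (−1)^{4·2·23}·(-1)^2·(+1)^4 = +1.
v=∞: 231 > 0 and 71630 > 0  ⇒  (a,b)_∞ = +1.
v=29: a=29^2·(≡28), b=29^1·(≡20) mod 29; (28|29)=+1, (20|29)=+1; (−1)^{2·1·14}·(+1)^1·(+1)^2 = +1.
v=41: a=41^4·(≡15), b=41^2·(≡34) mod 41; (15|41)=-1, (34|41)=-1; (−1)^{4·2·20}·(-1)^2·(-1)^4 = +1.
v=19: a=19^2·(≡3), b=19^1·(≡15) mod 19; (3|19)=-1, (15|19)=-1; (−1)^{2·1·9}·(-1)^1·(-1)^2 = -1.
v=11: a=11^7·(≡2), b=11^4·(≡1) mod 11; (2|11)=-1, (1|11)=+1; (−1)^{7·4·5}·(-1)^4·(+1)^7 = +1.
v=7: a=7^7·(≡5), b=7^4·(≡3) mod 7; (5|7)=-1, (3|7)=-1; (−1)^{7·4·3}·(-1)^4·(-1)^7 = -1.
v=3: a=3^-15·(≡2), b=3^-6·(≡2) mod 3; (2|3)=-1, (2|3)=-1; (−1)^{-15·-6·1}·(-1)^-6·(-1)^-15 = -1.
(231, 71630 / ℚ) ramifies at {2, 3, 7, 19}: a division algebra.

[2, 3, 7, 19]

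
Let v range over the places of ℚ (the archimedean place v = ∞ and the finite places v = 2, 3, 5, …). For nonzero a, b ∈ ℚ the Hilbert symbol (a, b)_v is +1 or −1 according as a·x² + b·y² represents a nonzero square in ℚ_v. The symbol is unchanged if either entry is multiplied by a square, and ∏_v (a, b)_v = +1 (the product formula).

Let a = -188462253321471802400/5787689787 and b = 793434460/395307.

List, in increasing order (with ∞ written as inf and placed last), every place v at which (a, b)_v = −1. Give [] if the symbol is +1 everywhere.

Mod squares: a ≡ -4182, b ≡ 247845. Check v ∈ {∞, 2, 3, 5, 7, 11, 13, 17, 19, 31, 41}.
v=7: a=7^8·(≡4), b=7^4·(≡6) mod 7; (4|7)=+1, (6|7)=-1; (−1)^{8·4·3}·(+1)^4·(-1)^8 = +1.
v=∞: -4182 < 0 and 247845 > 0  ⇒  (a,b)_∞ = +1.
v=17: a=17^1·(≡15), b=17^0·(≡15) mod 17; (15|17)=+1, (15|17)=+1; (−1)^{1·0·8}·(+1)^0·(+1)^1 = +1.
v=13: a=13^2·(≡9), b=13^1·(≡2) mod 13; (9|13)=+1, (2|13)=-1; (−1)^{2·1·6}·(+1)^1·(-1)^2 = +1.
v=19: a=19^2·(≡16), b=19^0·(≡7) mod 19; (16|19)=+1, (7|19)=+1; (−1)^{2·0·9}·(+1)^0·(+1)^2 = +1.
v=31: a=31^2·(≡11), b=31^1·(≡5) mod 31; (11|31)=-1, (5|31)=+1; (−1)^{2·1·15}·(-1)^1·(+1)^2 = -1.
v=5: a=5^2·(≡2), b=5^1·(≡1) mod 5; (2|5)=-1, (1|5)=+1; (−1)^{2·1·2}·(-1)^1·(+1)^2 = -1.
v=11: a=11^-8·(≡4), b=11^-4·(≡1) mod 11; (4|11)=+1, (1|11)=+1; (−1)^{-8·-4·5}·(+1)^-4·(+1)^-8 = +1.
v=3: a=3^-3·(≡1), b=3^-3·(≡1) mod 3; (1|3)=+1, (1|3)=+1; (−1)^{-3·-3·1}·(+1)^-3·(+1)^-3 = -1.
v=2: v_2(a)=5, v_2(b)=2; units ≡ 5, 5 (mod 8); ε·ε+αω+βω = 0·0+5·1+2·1 ≡ 1  ⇒  (a,b)_2 = -1.
v=41: a=41^1·(≡39), b=41^1·(≡37) mod 41; (39|41)=+1, (37|41)=+1; (−1)^{1·1·20}·(+1)^1·(+1)^1 = +1.
|Ram(-4182, 247845)| = 4, even; anisotropic at {2, 3, 5, 31}.

[2, 3, 5, 31]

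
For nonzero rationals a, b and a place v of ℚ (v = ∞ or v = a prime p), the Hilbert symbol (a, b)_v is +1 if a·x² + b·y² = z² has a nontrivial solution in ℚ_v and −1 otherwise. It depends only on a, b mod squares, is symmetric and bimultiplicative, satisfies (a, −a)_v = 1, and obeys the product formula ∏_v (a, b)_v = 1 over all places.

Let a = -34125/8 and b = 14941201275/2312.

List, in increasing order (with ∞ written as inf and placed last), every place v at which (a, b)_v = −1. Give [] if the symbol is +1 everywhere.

Mod squares: a ≡ -2730, b ≡ 22. Check v ∈ {∞, 2, 3, 5, 7, 11, 13, 17}.
v=17: a=17^0·(≡12), b=17^-2·(≡12) mod 17; (12|17)=-1, (12|17)=-1; (−1)^{0·-2·8}·(-1)^-2·(-1)^0 = +1.
v=11: a=11^0·(≡1), b=11^1·(≡7) mod 11; (1|11)=+1, (7|11)=-1; (−1)^{0·1·5}·(+1)^1·(-1)^0 = +1.
v=5: a=5^3·(≡4), b=5^2·(≡3) mod 5; (4|5)=+1, (3|5)=-1; (−1)^{3·2·2}·(+1)^2·(-1)^3 = -1.
v=13: a=13^1·(≡5), b=13^2·(≡1) mod 13; (5|13)=-1, (1|13)=+1; (−1)^{1·2·6}·(-1)^2·(+1)^1 = +1.
v=∞: -2730 < 0 and 22 > 0  ⇒  (a,b)_∞ = +1.
v=2: v_2(a)=-3, v_2(b)=-3; units ≡ 3, 3 (mod 8); ε·ε+αω+βω = 1·1+-3·1+-3·1 ≡ 1  ⇒  (a,b)_2 = -1.
v=7: a=7^1·(≡4), b=7^2·(≡2) mod 7; (4|7)=+1, (2|7)=+1; (−1)^{1·2·3}·(+1)^2·(+1)^1 = +1.
v=3: a=3^1·(≡2), b=3^8·(≡1) mod 3; (2|3)=-1, (1|3)=+1; (−1)^{1·8·1}·(-1)^8·(+1)^1 = +1.
|Ram(-2730, 22)| = 2, even; anisotropic at {2, 5}.

[2, 5]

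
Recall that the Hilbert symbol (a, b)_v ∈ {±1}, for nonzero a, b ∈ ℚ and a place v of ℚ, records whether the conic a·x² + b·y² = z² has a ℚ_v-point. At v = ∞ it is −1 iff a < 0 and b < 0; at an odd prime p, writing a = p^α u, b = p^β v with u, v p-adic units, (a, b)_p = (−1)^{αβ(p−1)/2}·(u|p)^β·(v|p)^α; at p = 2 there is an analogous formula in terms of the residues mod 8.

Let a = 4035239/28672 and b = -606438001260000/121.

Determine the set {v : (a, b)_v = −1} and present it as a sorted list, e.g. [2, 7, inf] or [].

[7, 13, 17, 23]

(a, b) ≡ (29393, -46) mod (ℚ^×)²; places V = {2, 3, 5, 7, 11, 13, 17, 19, 23, 31, ∞}.
(a,b)_2: α=-12, β=5; u≡1, v≡1 (mod 8); ε(u)ε(v)=0·0, αω(v)=-12·0, βω(u)=5·0; sum ≡ 0  ⇒  +1.
(a,b)_11: α=0, u≡9; β=-2, v≡3 (mod 11); (9|11)=+1, (3|11)=+1; sign (−1)^0·+1^-2·+1^0 = +1.
(a,b)_31: α=2, u≡16; β=0, v≡25 (mod 31); (16|31)=+1, (25|31)=+1; sign (−1)^0·+1^0·+1^2 = +1.
(a,b)_5: α=0, u≡2; β=4, v≡4 (mod 5); (2|5)=-1, (4|5)=+1; sign (−1)^0·-1^4·+1^0 = +1.
(a,b)_23: α=0, u≡20; β=1, v≡7 (mod 23); (20|23)=-1, (7|23)=-1; sign (−1)^0·-1^1·-1^0 = -1.
(a,b)_7: α=-1, u≡5; β=4, v≡6 (mod 7); (5|7)=-1, (6|7)=-1; sign (−1)^0·-1^4·-1^-1 = -1.
(a,b)_∞: sgn(29393)=+, sgn(-46)=−, so +1.
(a,b)_3: α=0, u≡2; β=2, v≡2 (mod 3); (2|3)=-1, (2|3)=-1; sign (−1)^0·-1^2·-1^0 = +1.
(a,b)_19: α=1, u≡18; β=2, v≡9 (mod 19); (18|19)=-1, (9|19)=+1; sign (−1)^0·-1^2·+1^1 = +1.
(a,b)_17: α=1, u≡3; β=0, v≡5 (mod 17); (3|17)=-1, (5|17)=-1; sign (−1)^0·-1^0·-1^1 = -1.
(a,b)_13: α=1, u≡4; β=2, v≡5 (mod 13); (4|13)=+1, (5|13)=-1; sign (−1)^0·+1^2·-1^1 = -1.
Ram(29393, -46) = {7, 13, 17, 23}; no ℚ_7-point on the conic.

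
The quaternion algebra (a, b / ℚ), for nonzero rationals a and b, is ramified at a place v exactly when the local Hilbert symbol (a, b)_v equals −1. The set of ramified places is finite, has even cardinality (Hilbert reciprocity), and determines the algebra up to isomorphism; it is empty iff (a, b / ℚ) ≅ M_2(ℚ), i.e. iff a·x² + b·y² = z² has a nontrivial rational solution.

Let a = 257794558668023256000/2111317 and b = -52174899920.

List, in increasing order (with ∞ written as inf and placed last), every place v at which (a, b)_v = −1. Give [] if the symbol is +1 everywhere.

(a, b) ≡ (12155, -32045) mod (ℚ^×)²; places V = {2, 3, 5, 11, 13, 17, 29, 31, 43, ∞}.
(a,b)_43: α=2, u≡37; β=0, v≡18 (mod 43); (37|43)=-1, (18|43)=-1; sign (−1)^0·-1^0·-1^2 = +1.
(a,b)_3: α=2, u≡2; β=0, v≡1 (mod 3); (2|3)=-1, (1|3)=+1; sign (−1)^0·-1^0·+1^2 = +1.
(a,b)_29: α=4, u≡4; β=3, v≡21 (mod 29); (4|29)=+1, (21|29)=-1; sign (−1)^0·+1^3·-1^4 = +1.
(a,b)_∞: sgn(12155)=+, sgn(-32045)=−, so +1.
(a,b)_13: α=-3, u≡9; β=1, v≡7 (mod 13); (9|13)=+1, (7|13)=-1; sign (−1)^0·+1^1·-1^-3 = -1.
(a,b)_11: α=5, u≡9; β=2, v≡5 (mod 11); (9|11)=+1, (5|11)=+1; sign (−1)^0·+1^2·+1^5 = +1.
(a,b)_17: α=1, u≡9; β=1, v≡2 (mod 17); (9|17)=+1, (2|17)=+1; sign (−1)^0·+1^1·+1^1 = +1.
(a,b)_31: α=-2, u≡29; β=0, v≡8 (mod 31); (29|31)=-1, (8|31)=+1; sign (−1)^0·-1^0·+1^-2 = +1.
(a,b)_2: α=6, β=4; u≡3, v≡3 (mod 8); ε(u)ε(v)=1·1, αω(v)=6·1, βω(u)=4·1; sum ≡ 1  ⇒  -1.
(a,b)_5: α=3, u≡4; β=1, v≡1 (mod 5); (4|5)=+1, (1|5)=+1; sign (−1)^0·+1^1·+1^3 = +1.
Ram(12155, -32045) = {2, 13}; no ℚ_2-point on the conic.

[2, 13]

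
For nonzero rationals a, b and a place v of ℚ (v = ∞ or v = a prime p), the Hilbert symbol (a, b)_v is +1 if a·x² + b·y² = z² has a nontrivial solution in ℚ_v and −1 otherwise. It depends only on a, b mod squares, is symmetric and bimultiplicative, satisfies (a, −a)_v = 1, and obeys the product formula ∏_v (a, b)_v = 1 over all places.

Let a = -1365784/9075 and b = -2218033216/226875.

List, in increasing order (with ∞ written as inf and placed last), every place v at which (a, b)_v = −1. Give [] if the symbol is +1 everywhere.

Mod squares: a ≡ -1218, b ≡ -3. Check v ∈ {∞, 2, 3, 5, 7, 11, 29}.
v=2: v_2(a)=3, v_2(b)=6; units ≡ 7, 5 (mod 8); ε·ε+αω+βω = 1·0+3·1+6·0 ≡ 1  ⇒  (a,b)_2 = -1.
v=29: a=29^3·(≡28), b=29^4·(≡14) mod 29; (28|29)=+1, (14|29)=-1; (−1)^{3·4·14}·(+1)^4·(-1)^3 = -1.
v=3: a=3^-1·(≡2), b=3^-1·(≡2) mod 3; (2|3)=-1, (2|3)=-1; (−1)^{-1·-1·1}·(-1)^-1·(-1)^-1 = -1.
v=7: a=7^1·(≡2), b=7^2·(≡4) mod 7; (2|7)=+1, (4|7)=+1; (−1)^{1·2·3}·(+1)^2·(+1)^1 = +1.
v=∞: -1218 < 0 and -3 < 0  ⇒  (a,b)_∞ = -1.
v=5: a=5^-2·(≡2), b=5^-4·(≡3) mod 5; (2|5)=-1, (3|5)=-1; (−1)^{-2·-4·2}·(-1)^-4·(-1)^-2 = +1.
v=11: a=11^-2·(≡1), b=11^-2·(≡6) mod 11; (1|11)=+1, (6|11)=-1; (−1)^{-2·-2·5}·(+1)^-2·(-1)^-2 = +1.
|Ram(-1218, -3)| = 4, even; anisotropic at {2, 3, 29, ∞}.

[2, 3, 29, inf]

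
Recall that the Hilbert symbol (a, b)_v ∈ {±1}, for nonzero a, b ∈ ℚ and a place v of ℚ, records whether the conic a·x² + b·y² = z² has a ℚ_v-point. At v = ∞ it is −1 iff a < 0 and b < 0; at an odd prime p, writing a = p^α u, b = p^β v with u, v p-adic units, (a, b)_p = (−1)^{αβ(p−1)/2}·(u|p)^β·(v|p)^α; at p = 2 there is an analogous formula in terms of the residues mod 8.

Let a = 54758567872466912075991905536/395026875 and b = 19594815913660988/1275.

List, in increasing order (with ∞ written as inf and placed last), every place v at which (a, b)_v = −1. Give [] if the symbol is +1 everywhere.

[3, 7, 11, 47]

Mod squares: a ≡ 336567, b ≡ 2397. Check v ∈ {∞, 2, 3, 5, 7, 11, 13, 17, 31, 47}.
v=17: a=17^-2·(≡15), b=17^-1·(≡3) mod 17; (15|17)=+1, (3|17)=-1; (−1)^{-2·-1·8}·(+1)^-1·(-1)^-2 = +1.
v=∞: 336567 > 0 and 2397 > 0  ⇒  (a,b)_∞ = +1.
v=3: a=3^-7·(≡1), b=3^-1·(≡1) mod 3; (1|3)=+1, (1|3)=+1; (−1)^{-7·-1·1}·(+1)^-1·(+1)^-7 = -1.
v=13: a=13^4·(≡9), b=13^2·(≡8) mod 13; (9|13)=+1, (8|13)=-1; (−1)^{4·2·6}·(+1)^2·(-1)^4 = +1.
v=11: a=11^3·(≡6), b=11^2·(≡8) mod 11; (6|11)=-1, (8|11)=-1; (−1)^{3·2·5}·(-1)^2·(-1)^3 = -1.
v=7: a=7^7·(≡6), b=7^4·(≡5) mod 7; (6|7)=-1, (5|7)=-1; (−1)^{7·4·3}·(-1)^4·(-1)^7 = -1.
v=31: a=31^3·(≡25), b=31^2·(≡4) mod 31; (25|31)=+1, (4|31)=+1; (−1)^{3·2·15}·(+1)^2·(+1)^3 = +1.
v=47: a=47^5·(≡4), b=47^3·(≡36) mod 47; (4|47)=+1, (36|47)=+1; (−1)^{5·3·23}·(+1)^3·(+1)^5 = -1.
v=5: a=5^-4·(≡2), b=5^-2·(≡3) mod 5; (2|5)=-1, (3|5)=-1; (−1)^{-4·-2·2}·(-1)^-2·(-1)^-4 = +1.
v=2: v_2(a)=8, v_2(b)=2; units ≡ 7, 5 (mod 8); ε·ε+αω+βω = 1·0+8·1+2·0 ≡ 0  ⇒  (a,b)_2 = +1.
(336567, 2397 / ℚ) ramifies at {3, 7, 11, 47}: a division algebra.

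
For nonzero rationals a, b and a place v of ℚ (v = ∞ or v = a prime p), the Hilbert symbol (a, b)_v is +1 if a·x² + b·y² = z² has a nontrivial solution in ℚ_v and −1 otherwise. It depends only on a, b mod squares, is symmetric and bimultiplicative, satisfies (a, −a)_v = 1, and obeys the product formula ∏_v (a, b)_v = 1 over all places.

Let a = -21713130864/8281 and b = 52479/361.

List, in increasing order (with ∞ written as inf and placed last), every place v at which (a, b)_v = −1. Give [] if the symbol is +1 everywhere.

(a, b) ≡ (-391, 119) mod (ℚ^×)²; places V = {2, 3, 7, 13, 17, 19, 23, ∞}.
(a,b)_∞: sgn(-391)=−, sgn(119)=+, so +1.
(a,b)_17: α=1, u≡11; β=1, v≡11 (mod 17); (11|17)=-1, (11|17)=-1; sign (−1)^0·-1^1·-1^1 = +1.
(a,b)_19: α=0, u≡8; β=-2, v≡1 (mod 19); (8|19)=-1, (1|19)=+1; sign (−1)^0·-1^-2·+1^0 = +1.
(a,b)_7: α=-2, u≡2; β=3, v≡5 (mod 7); (2|7)=+1, (5|7)=-1; sign (−1)^0·+1^3·-1^-2 = +1.
(a,b)_2: α=4, β=0; u≡1, v≡7 (mod 8); ε(u)ε(v)=0·1, αω(v)=4·0, βω(u)=0·0; sum ≡ 0  ⇒  +1.
(a,b)_13: α=-2, u≡3; β=0, v≡5 (mod 13); (3|13)=+1, (5|13)=-1; sign (−1)^0·+1^0·-1^-2 = +1.
(a,b)_3: α=8, u≡2; β=2, v≡2 (mod 3); (2|3)=-1, (2|3)=-1; sign (−1)^0·-1^2·-1^8 = +1.
(a,b)_23: α=3, u≡1; β=0, v≡1 (mod 23); (1|23)=+1, (1|23)=+1; sign (−1)^0·+1^0·+1^3 = +1.
Ram(a, b) = ∅: the form -391·x² + 119·y² − z² is isotropic over every ℚ_v, so by Hasse–Minkowski it is isotropic over ℚ.

[]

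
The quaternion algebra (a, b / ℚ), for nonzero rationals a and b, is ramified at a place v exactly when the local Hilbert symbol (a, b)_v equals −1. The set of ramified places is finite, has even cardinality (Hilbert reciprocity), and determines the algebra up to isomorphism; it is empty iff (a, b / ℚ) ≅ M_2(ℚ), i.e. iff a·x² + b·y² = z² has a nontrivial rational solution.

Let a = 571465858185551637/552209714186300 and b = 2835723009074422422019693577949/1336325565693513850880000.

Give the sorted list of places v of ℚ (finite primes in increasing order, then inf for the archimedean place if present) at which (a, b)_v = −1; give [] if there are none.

[2, 11]

Mod squares: a ≡ 1771, b ≡ 483. Check v ∈ {∞, 2, 3, 5, 7, 11, 13, 17, 19, 23, 37, 41, 43, 59}.
v=∞: 1771 > 0 and 483 > 0  ⇒  (a,b)_∞ = +1.
v=13: a=13^0·(≡9), b=13^2·(≡6) mod 13; (9|13)=+1, (6|13)=-1; (−1)^{0·2·6}·(+1)^2·(-1)^0 = +1.
v=43: a=43^2·(≡3), b=43^0·(≡17) mod 43; (3|43)=-1, (17|43)=+1; (−1)^{2·0·21}·(-1)^0·(+1)^2 = +1.
v=19: a=19^-2·(≡17), b=19^-8·(≡18) mod 19; (17|19)=+1, (18|19)=-1; (−1)^{-2·-8·9}·(+1)^-8·(-1)^-2 = +1.
v=23: a=23^-1·(≡13), b=23^-1·(≡20) mod 23; (13|23)=+1, (20|23)=-1; (−1)^{-1·-1·11}·(+1)^-1·(-1)^-1 = +1.
v=5: a=5^-2·(≡1), b=5^-4·(≡3) mod 5; (1|5)=+1, (3|5)=-1; (−1)^{-2·-4·2}·(+1)^-4·(-1)^-2 = +1.
v=37: a=37^-2·(≡5), b=37^0·(≡15) mod 37; (5|37)=-1, (15|37)=-1; (−1)^{-2·0·18}·(-1)^0·(-1)^-2 = +1.
v=7: a=7^7·(≡4), b=7^11·(≡6) mod 7; (4|7)=+1, (6|7)=-1; (−1)^{7·11·3}·(+1)^11·(-1)^7 = +1.
v=59: a=59^2·(≡29), b=59^4·(≡24) mod 59; (29|59)=+1, (24|59)=-1; (−1)^{2·4·29}·(+1)^4·(-1)^2 = +1.
v=17: a=17^-2·(≡5), b=17^-4·(≡6) mod 17; (5|17)=-1, (6|17)=-1; (−1)^{-2·-4·8}·(-1)^-4·(-1)^-2 = +1.
v=3: a=3^4·(≡1), b=3^3·(≡2) mod 3; (1|3)=+1, (2|3)=-1; (−1)^{4·3·1}·(+1)^3·(-1)^4 = +1.
v=41: a=41^-2·(≡2), b=41^0·(≡39) mod 41; (2|41)=+1, (39|41)=+1; (−1)^{-2·0·20}·(+1)^0·(+1)^-2 = +1.
v=2: v_2(a)=-2, v_2(b)=-16; units ≡ 3, 3 (mod 8); ε·ε+αω+βω = 1·1+-2·1+-16·1 ≡ 1  ⇒  (a,b)_2 = -1.
v=11: a=11^3·(≡2), b=11^10·(≡6) mod 11; (2|11)=-1, (6|11)=-1; (−1)^{3·10·5}·(-1)^10·(-1)^3 = -1.
(1771, 483 / ℚ) ramifies at {2, 11}: a division algebra.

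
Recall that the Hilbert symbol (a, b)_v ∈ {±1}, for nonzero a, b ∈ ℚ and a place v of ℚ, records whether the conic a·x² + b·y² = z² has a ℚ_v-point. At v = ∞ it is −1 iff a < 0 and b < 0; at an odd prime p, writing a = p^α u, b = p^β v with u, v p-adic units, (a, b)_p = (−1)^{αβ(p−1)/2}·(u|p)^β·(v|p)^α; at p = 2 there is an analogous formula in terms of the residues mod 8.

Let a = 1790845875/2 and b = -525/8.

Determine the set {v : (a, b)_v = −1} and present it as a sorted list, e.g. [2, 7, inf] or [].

(a, b) ≡ (6630, -42) mod (ℚ^×)²; places V = {2, 3, 5, 7, 13, 17, ∞}.
(a,b)_7: α=4, u≡2; β=1, v≡2 (mod 7); (2|7)=+1, (2|7)=+1; sign (−1)^0·+1^1·+1^4 = +1.
(a,b)_3: α=3, u≡2; β=1, v≡1 (mod 3); (2|3)=-1, (1|3)=+1; sign (−1)^1·-1^1·+1^3 = +1.
(a,b)_2: α=-1, β=-3; u≡3, v≡3 (mod 8); ε(u)ε(v)=1·1, αω(v)=-1·1, βω(u)=-3·1; sum ≡ 1  ⇒  -1.
(a,b)_5: α=3, u≡1; β=2, v≡3 (mod 5); (1|5)=+1, (3|5)=-1; sign (−1)^0·+1^2·-1^3 = -1.
(a,b)_17: α=1, u≡13; β=0, v≡13 (mod 17); (13|17)=+1, (13|17)=+1; sign (−1)^0·+1^0·+1^1 = +1.
(a,b)_13: α=1, u≡1; β=0, v≡1 (mod 13); (1|13)=+1, (1|13)=+1; sign (−1)^0·+1^0·+1^1 = +1.
(a,b)_∞: sgn(6630)=+, sgn(-42)=−, so +1.
(6630, -42 / ℚ) ramifies at {2, 5}: a division algebra.

[2, 5]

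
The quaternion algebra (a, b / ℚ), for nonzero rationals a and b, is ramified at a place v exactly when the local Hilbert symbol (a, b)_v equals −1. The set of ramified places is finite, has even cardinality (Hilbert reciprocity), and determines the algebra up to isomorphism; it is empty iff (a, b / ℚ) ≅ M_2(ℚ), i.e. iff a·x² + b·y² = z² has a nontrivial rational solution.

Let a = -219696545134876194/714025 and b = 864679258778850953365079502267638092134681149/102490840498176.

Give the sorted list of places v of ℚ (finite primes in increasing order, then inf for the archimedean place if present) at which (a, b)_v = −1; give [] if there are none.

(a, b) ≡ (-6859874, 3387461) mod (ℚ^×)²; places V = {2, 3, 5, 7, 11, 13, 17, 19, 29, 37, 41, ∞}.
(a,b)_41: α=1, u≡17; β=3, v≡29 (mod 41); (17|41)=-1, (29|41)=-1; sign (−1)^0·-1^3·-1^1 = +1.
(a,b)_37: α=1, u≡18; β=3, v≡19 (mod 37); (18|37)=-1, (19|37)=-1; sign (−1)^0·-1^3·-1^1 = +1.
(a,b)_2: α=1, β=-18; u≡7, v≡5 (mod 8); ε(u)ε(v)=1·0, αω(v)=1·1, βω(u)=-18·0; sum ≡ 1  ⇒  -1.
(a,b)_5: α=-2, u≡1; β=0, v≡4 (mod 5); (1|5)=+1, (4|5)=+1; sign (−1)^0·+1^0·+1^-2 = +1.
(a,b)_13: α=-4, u≡8; β=-6, v≡1 (mod 13); (8|13)=-1, (1|13)=+1; sign (−1)^0·-1^-6·+1^-4 = +1.
(a,b)_7: α=1, u≡2; β=5, v≡3 (mod 7); (2|7)=+1, (3|7)=-1; sign (−1)^1·+1^5·-1^1 = +1.
(a,b)_19: α=1, u≡5; β=2, v≡13 (mod 19); (5|19)=+1, (13|19)=-1; sign (−1)^0·+1^2·-1^1 = -1.
(a,b)_11: α=4, u≡9; β=11, v≡7 (mod 11); (9|11)=+1, (7|11)=-1; sign (−1)^0·+1^11·-1^4 = +1.
(a,b)_3: α=2, u≡1; β=-4, v≡2 (mod 3); (1|3)=+1, (2|3)=-1; sign (−1)^0·+1^-4·-1^2 = +1.
(a,b)_29: α=2, u≡26; β=5, v≡14 (mod 29); (26|29)=-1, (14|29)=-1; sign (−1)^0·-1^5·-1^2 = -1.
(a,b)_∞: sgn(-6859874)=−, sgn(3387461)=+, so +1.
(a,b)_17: α=3, u≡14; β=8, v≡12 (mod 17); (14|17)=-1, (12|17)=-1; sign (−1)^0·-1^8·-1^3 = -1.
(-6859874, 3387461 / ℚ) ramifies at {2, 17, 19, 29}: a division algebra.

[2, 17, 19, 29]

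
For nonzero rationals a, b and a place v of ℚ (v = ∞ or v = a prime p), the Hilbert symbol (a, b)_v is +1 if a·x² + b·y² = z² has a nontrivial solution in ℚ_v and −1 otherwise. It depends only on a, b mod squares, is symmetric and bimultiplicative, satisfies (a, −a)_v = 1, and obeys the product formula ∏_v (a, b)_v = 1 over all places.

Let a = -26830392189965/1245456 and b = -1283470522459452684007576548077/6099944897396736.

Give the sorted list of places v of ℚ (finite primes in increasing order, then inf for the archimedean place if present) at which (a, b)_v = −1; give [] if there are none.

(a, b) ≡ (-13287365, -53) mod (ℚ^×)²; places V = {2, 3, 5, 7, 13, 19, 29, 31, 53, ∞}.
(a,b)_3: α=-4, u≡1; β=-18, v≡1 (mod 3); (1|3)=+1, (1|3)=+1; sign (−1)^0·+1^-18·+1^-4 = +1.
(a,b)_2: α=-4, β=-14; u≡3, v≡3 (mod 8); ε(u)ε(v)=1·1, αω(v)=-4·1, βω(u)=-14·1; sum ≡ 1  ⇒  -1.
(a,b)_29: α=3, u≡17; β=8, v≡5 (mod 29); (17|29)=-1, (5|29)=+1; sign (−1)^0·-1^8·+1^3 = +1.
(a,b)_53: α=1, u≡10; β=3, v≡17 (mod 53); (10|53)=+1, (17|53)=+1; sign (−1)^0·+1^3·+1^1 = +1.
(a,b)_7: α=5, u≡1; β=10, v≡3 (mod 7); (1|7)=+1, (3|7)=-1; sign (−1)^0·+1^10·-1^5 = -1.
(a,b)_19: α=1, u≡1; β=2, v≡7 (mod 19); (1|19)=+1, (7|19)=+1; sign (−1)^0·+1^2·+1^1 = +1.
(a,b)_∞: sgn(-13287365)=−, sgn(-53)=−, so -1.
(a,b)_5: α=1, u≡2; β=0, v≡3 (mod 5); (2|5)=-1, (3|5)=-1; sign (−1)^0·-1^0·-1^1 = -1.
(a,b)_31: α=-2, u≡10; β=-2, v≡19 (mod 31); (10|31)=+1, (19|31)=+1; sign (−1)^0·+1^-2·+1^-2 = +1.
(a,b)_13: α=1, u≡2; β=2, v≡12 (mod 13); (2|13)=-1, (12|13)=+1; sign (−1)^0·-1^2·+1^1 = +1.
Ram(-13287365, -53) = {2, 5, 7, ∞}; no ℚ_2-point on the conic.

[2, 5, 7, inf]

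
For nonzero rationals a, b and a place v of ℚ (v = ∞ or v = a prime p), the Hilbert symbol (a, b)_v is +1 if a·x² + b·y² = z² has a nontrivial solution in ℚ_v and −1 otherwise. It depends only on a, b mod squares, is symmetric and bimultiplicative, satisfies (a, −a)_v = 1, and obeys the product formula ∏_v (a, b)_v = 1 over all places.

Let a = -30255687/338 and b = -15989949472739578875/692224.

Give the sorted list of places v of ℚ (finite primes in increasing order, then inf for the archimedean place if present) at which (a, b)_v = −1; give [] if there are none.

[2, 7, 11, inf]

Mod squares: a ≡ -14, b ≡ -1155. Check v ∈ {∞, 2, 3, 5, 7, 11, 13}.
v=5: a=5^0·(≡1), b=5^3·(≡1) mod 5; (1|5)=+1, (1|5)=+1; (−1)^{0·3·2}·(+1)^3·(+1)^0 = +1.
v=∞: -14 < 0 and -1155 < 0  ⇒  (a,b)_∞ = -1.
v=3: a=3^6·(≡1), b=3^9·(≡2) mod 3; (1|3)=+1, (2|3)=-1; (−1)^{6·9·1}·(+1)^9·(-1)^6 = +1.
v=13: a=13^-2·(≡3), b=13^-2·(≡7) mod 13; (3|13)=+1, (7|13)=-1; (−1)^{-2·-2·6}·(+1)^-2·(-1)^-2 = +1.
v=11: a=11^2·(≡2), b=11^5·(≡3) mod 11; (2|11)=-1, (3|11)=+1; (−1)^{2·5·5}·(-1)^5·(+1)^2 = -1.
v=2: v_2(a)=-1, v_2(b)=-12; units ≡ 1, 5 (mod 8); ε·ε+αω+βω = 0·0+-1·1+-12·0 ≡ 1  ⇒  (a,b)_2 = -1.
v=7: a=7^3·(≡6), b=7^9·(≡5) mod 7; (6|7)=-1, (5|7)=-1; (−1)^{3·9·3}·(-1)^9·(-1)^3 = -1.
|Ram(-14, -1155)| = 4, even; anisotropic at {2, 7, 11, ∞}.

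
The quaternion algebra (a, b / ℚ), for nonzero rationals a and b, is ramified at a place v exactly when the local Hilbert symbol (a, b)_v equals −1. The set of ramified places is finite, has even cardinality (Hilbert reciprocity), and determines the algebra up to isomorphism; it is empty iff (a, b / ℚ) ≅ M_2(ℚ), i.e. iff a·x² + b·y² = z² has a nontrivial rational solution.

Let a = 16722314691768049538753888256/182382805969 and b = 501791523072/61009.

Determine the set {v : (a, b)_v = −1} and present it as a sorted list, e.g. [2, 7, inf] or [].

[29, 37]

(a, b) ≡ (276834, 138417) mod (ℚ^×)²; places V = {2, 3, 7, 13, 17, 19, 29, 37, 43, ∞}.
(a,b)_37: α=3, u≡32; β=1, v≡7 (mod 37); (32|37)=-1, (7|37)=+1; sign (−1)^0·-1^1·+1^3 = -1.
(a,b)_17: α=4, u≡14; β=2, v≡10 (mod 17); (14|17)=-1, (10|17)=-1; sign (−1)^0·-1^2·-1^4 = +1.
(a,b)_43: α=3, u≡35; β=1, v≡22 (mod 43); (35|43)=+1, (22|43)=-1; sign (−1)^1·+1^1·-1^3 = +1.
(a,b)_7: α=-2, u≡5; β=2, v≡5 (mod 7); (5|7)=-1, (5|7)=-1; sign (−1)^0·-1^2·-1^-2 = +1.
(a,b)_13: α=-4, u≡1; β=-2, v≡6 (mod 13); (1|13)=+1, (6|13)=-1; sign (−1)^0·+1^-2·-1^-4 = +1.
(a,b)_19: α=-4, u≡7; β=-2, v≡3 (mod 19); (7|19)=+1, (3|19)=-1; sign (−1)^0·+1^-2·-1^-4 = +1.
(a,b)_29: α=3, u≡23; β=1, v≡14 (mod 29); (23|29)=+1, (14|29)=-1; sign (−1)^0·+1^1·-1^3 = -1.
(a,b)_3: α=5, u≡1; β=1, v≡2 (mod 3); (1|3)=+1, (2|3)=-1; sign (−1)^1·+1^1·-1^5 = +1.
(a,b)_∞: sgn(276834)=+, sgn(138417)=+, so +1.
(a,b)_2: α=23, β=8; u≡1, v≡1 (mod 8); ε(u)ε(v)=0·0, αω(v)=23·0, βω(u)=8·0; sum ≡ 0  ⇒  +1.
|Ram(276834, 138417)| = 2, even; anisotropic at {29, 37}.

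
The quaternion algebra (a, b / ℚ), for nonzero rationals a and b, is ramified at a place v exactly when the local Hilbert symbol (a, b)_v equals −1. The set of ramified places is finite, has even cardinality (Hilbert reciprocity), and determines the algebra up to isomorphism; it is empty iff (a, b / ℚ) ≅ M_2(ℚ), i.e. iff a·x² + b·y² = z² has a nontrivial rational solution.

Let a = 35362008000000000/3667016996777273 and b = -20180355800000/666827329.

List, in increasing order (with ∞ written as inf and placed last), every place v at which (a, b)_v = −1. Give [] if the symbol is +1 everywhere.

(a, b) ≡ (38335, -2255) mod (ℚ^×)²; places V = {2, 3, 5, 7, 11, 17, 29, 31, 41, 43, ∞}.
(a,b)_41: α=1, u≡33; β=1, v≡22 (mod 41); (33|41)=+1, (22|41)=-1; sign (−1)^0·+1^1·-1^1 = -1.
(a,b)_11: α=3, u≡9; β=3, v≡9 (mod 11); (9|11)=+1, (9|11)=+1; sign (−1)^1·+1^3·+1^3 = -1.
(a,b)_29: α=-2, u≡26; β=0, v≡6 (mod 29); (26|29)=-1, (6|29)=+1; sign (−1)^0·-1^0·+1^-2 = +1.
(a,b)_7: α=0, u≡3; β=-4, v≡6 (mod 7); (3|7)=-1, (6|7)=-1; sign (−1)^0·-1^-4·-1^0 = +1.
(a,b)_5: α=9, u≡2; β=5, v≡1 (mod 5); (2|5)=-1, (1|5)=+1; sign (−1)^0·-1^5·+1^9 = -1.
(a,b)_3: α=4, u≡1; β=0, v≡1 (mod 3); (1|3)=+1, (1|3)=+1; sign (−1)^0·+1^0·+1^4 = +1.
(a,b)_∞: sgn(38335)=+, sgn(-2255)=−, so +1.
(a,b)_43: α=0, u≡8; β=2, v≡21 (mod 43); (8|43)=-1, (21|43)=+1; sign (−1)^0·-1^2·+1^0 = +1.
(a,b)_17: α=-3, u≡14; β=-2, v≡7 (mod 17); (14|17)=-1, (7|17)=-1; sign (−1)^0·-1^-2·-1^-3 = -1.
(a,b)_2: α=12, β=6; u≡7, v≡1 (mod 8); ε(u)ε(v)=1·0, αω(v)=12·0, βω(u)=6·0; sum ≡ 0  ⇒  +1.
(a,b)_31: α=-6, u≡16; β=-2, v≡10 (mod 31); (16|31)=+1, (10|31)=+1; sign (−1)^0·+1^-2·+1^-6 = +1.
|Ram(38335, -2255)| = 4, even; anisotropic at {5, 11, 17, 41}.

[5, 11, 17, 41]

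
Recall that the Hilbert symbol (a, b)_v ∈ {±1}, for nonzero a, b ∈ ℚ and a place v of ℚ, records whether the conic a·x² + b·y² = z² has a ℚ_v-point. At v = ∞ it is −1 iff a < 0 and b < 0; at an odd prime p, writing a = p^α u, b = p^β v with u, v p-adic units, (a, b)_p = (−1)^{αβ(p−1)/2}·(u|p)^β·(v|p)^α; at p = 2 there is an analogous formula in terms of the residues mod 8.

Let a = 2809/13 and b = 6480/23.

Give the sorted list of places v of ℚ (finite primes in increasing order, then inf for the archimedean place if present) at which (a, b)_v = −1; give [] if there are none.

(a, b) ≡ (13, 115) mod (ℚ^×)²; places V = {2, 3, 5, 13, 23, 53, ∞}.
(a,b)_2: α=0, β=4; u≡5, v≡3 (mod 8); ε(u)ε(v)=0·1, αω(v)=0·1, βω(u)=4·1; sum ≡ 0  ⇒  +1.
(a,b)_13: α=-1, u≡1; β=0, v≡11 (mod 13); (1|13)=+1, (11|13)=-1; sign (−1)^0·+1^0·-1^-1 = -1.
(a,b)_53: α=2, u≡49; β=0, v≡49 (mod 53); (49|53)=+1, (49|53)=+1; sign (−1)^0·+1^0·+1^2 = +1.
(a,b)_23: α=0, u≡2; β=-1, v≡17 (mod 23); (2|23)=+1, (17|23)=-1; sign (−1)^0·+1^-1·-1^0 = +1.
(a,b)_∞: sgn(13)=+, sgn(115)=+, so +1.
(a,b)_3: α=0, u≡1; β=4, v≡1 (mod 3); (1|3)=+1, (1|3)=+1; sign (−1)^0·+1^4·+1^0 = +1.
(a,b)_5: α=0, u≡3; β=1, v≡2 (mod 5); (3|5)=-1, (2|5)=-1; sign (−1)^0·-1^1·-1^0 = -1.
(13, 115 / ℚ) ramifies at {5, 13}: a division algebra.

[5, 13]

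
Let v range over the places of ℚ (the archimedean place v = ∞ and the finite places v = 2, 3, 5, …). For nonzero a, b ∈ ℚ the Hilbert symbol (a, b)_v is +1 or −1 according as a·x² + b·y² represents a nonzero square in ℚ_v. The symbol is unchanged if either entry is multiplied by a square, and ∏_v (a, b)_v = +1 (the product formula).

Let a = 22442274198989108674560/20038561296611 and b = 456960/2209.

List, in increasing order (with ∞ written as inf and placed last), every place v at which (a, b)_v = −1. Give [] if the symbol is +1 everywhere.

(a, b) ≡ (19635, 1785) mod (ℚ^×)²; places V = {2, 3, 5, 7, 11, 13, 17, 23, 41, 47, ∞}.
(a,b)_17: α=3, u≡1; β=1, v≡14 (mod 17); (1|17)=+1, (14|17)=-1; sign (−1)^0·+1^1·-1^3 = -1.
(a,b)_3: α=7, u≡2; β=1, v≡1 (mod 3); (2|3)=-1, (1|3)=+1; sign (−1)^1·-1^1·+1^7 = +1.
(a,b)_13: α=-2, u≡6; β=0, v≡3 (mod 13); (6|13)=-1, (3|13)=+1; sign (−1)^0·-1^0·+1^-2 = +1.
(a,b)_41: α=2, u≡5; β=0, v≡38 (mod 41); (5|41)=+1, (38|41)=-1; sign (−1)^0·+1^0·-1^2 = +1.
(a,b)_5: α=1, u≡2; β=1, v≡3 (mod 5); (2|5)=-1, (3|5)=-1; sign (−1)^0·-1^1·-1^1 = +1.
(a,b)_23: α=2, u≡3; β=0, v≡19 (mod 23); (3|23)=+1, (19|23)=-1; sign (−1)^0·+1^0·-1^2 = +1.
(a,b)_2: α=26, β=8; u≡3, v≡1 (mod 8); ε(u)ε(v)=1·0, αω(v)=26·0, βω(u)=8·1; sum ≡ 0  ⇒  +1.
(a,b)_47: α=-6, u≡12; β=-2, v≡26 (mod 47); (12|47)=+1, (26|47)=-1; sign (−1)^0·+1^-2·-1^-6 = +1.
(a,b)_7: α=1, u≡3; β=1, v≡3 (mod 7); (3|7)=-1, (3|7)=-1; sign (−1)^1·-1^1·-1^1 = -1.
(a,b)_11: α=-1, u≡9; β=0, v≡1 (mod 11); (9|11)=+1, (1|11)=+1; sign (−1)^0·+1^0·+1^-1 = +1.
(a,b)_∞: sgn(19635)=+, sgn(1785)=+, so +1.
(19635, 1785 / ℚ) ramifies at {7, 17}: a division algebra.

[7, 17]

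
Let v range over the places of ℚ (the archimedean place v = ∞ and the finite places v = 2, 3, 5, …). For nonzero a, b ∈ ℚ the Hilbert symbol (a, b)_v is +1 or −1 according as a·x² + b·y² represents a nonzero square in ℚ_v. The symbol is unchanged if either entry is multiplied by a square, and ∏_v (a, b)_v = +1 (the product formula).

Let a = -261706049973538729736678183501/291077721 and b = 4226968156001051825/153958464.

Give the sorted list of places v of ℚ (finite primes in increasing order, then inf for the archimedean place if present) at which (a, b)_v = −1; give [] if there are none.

(a, b) ≡ (-1709981, 377) mod (ℚ^×)²; places V = {2, 3, 5, 7, 11, 13, 19, 23, 29, 43, 47, ∞}.
(a,b)_47: α=-2, u≡30; β=-2, v≡18 (mod 47); (30|47)=-1, (18|47)=+1; sign (−1)^0·-1^-2·+1^-2 = +1.
(a,b)_43: α=3, u≡3; β=2, v≡39 (mod 43); (3|43)=-1, (39|43)=-1; sign (−1)^0·-1^2·-1^3 = -1.
(a,b)_11: α=-4, u≡7; β=-2, v≡4 (mod 11); (7|11)=-1, (4|11)=+1; sign (−1)^0·-1^-2·+1^-4 = +1.
(a,b)_23: α=5, u≡9; β=4, v≡1 (mod 23); (9|23)=+1, (1|23)=+1; sign (−1)^0·+1^4·+1^5 = +1.
(a,b)_19: α=3, u≡9; β=2, v≡17 (mod 19); (9|19)=+1, (17|19)=+1; sign (−1)^0·+1^2·+1^3 = +1.
(a,b)_3: α=-2, u≡1; β=-2, v≡2 (mod 3); (1|3)=+1, (2|3)=-1; sign (−1)^0·+1^-2·-1^-2 = +1.
(a,b)_2: α=0, β=-6; u≡3, v≡1 (mod 8); ε(u)ε(v)=1·0, αω(v)=0·0, βω(u)=-6·1; sum ≡ 0  ⇒  +1.
(a,b)_∞: sgn(-1709981)=−, sgn(377)=+, so +1.
(a,b)_29: α=2, u≡28; β=1, v≡6 (mod 29); (28|29)=+1, (6|29)=+1; sign (−1)^0·+1^1·+1^2 = +1.
(a,b)_13: α=3, u≡10; β=1, v≡4 (mod 13); (10|13)=+1, (4|13)=+1; sign (−1)^0·+1^1·+1^3 = +1.
(a,b)_5: α=0, u≡4; β=2, v≡2 (mod 5); (4|5)=+1, (2|5)=-1; sign (−1)^0·+1^2·-1^0 = +1.
(a,b)_7: α=9, u≡6; β=4, v≡5 (mod 7); (6|7)=-1, (5|7)=-1; sign (−1)^0·-1^4·-1^9 = -1.
(-1709981, 377 / ℚ) ramifies at {7, 43}: a division algebra.

[7, 43]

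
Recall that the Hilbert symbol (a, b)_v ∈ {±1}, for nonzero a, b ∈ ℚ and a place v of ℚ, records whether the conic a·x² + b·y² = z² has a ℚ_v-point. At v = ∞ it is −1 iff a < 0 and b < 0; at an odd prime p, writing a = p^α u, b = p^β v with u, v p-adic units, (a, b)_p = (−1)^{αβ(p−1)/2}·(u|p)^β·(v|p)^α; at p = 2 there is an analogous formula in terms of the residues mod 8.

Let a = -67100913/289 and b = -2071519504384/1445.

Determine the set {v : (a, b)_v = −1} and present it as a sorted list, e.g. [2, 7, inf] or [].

Mod squares: a ≡ -61617, b ≡ -83593730. Check v ∈ {∞, 2, 3, 5, 11, 17, 19, 23, 37, 47}.
v=19: a=19^1·(≡9), b=19^1·(≡8) mod 19; (9|19)=+1, (8|19)=-1; (−1)^{1·1·9}·(+1)^1·(-1)^1 = +1.
v=11: a=11^2·(≡4), b=11^3·(≡7) mod 11; (4|11)=+1, (7|11)=-1; (−1)^{2·3·5}·(+1)^3·(-1)^2 = +1.
v=23: a=23^1·(≡18), b=23^1·(≡19) mod 23; (18|23)=+1, (19|23)=-1; (−1)^{1·1·11}·(+1)^1·(-1)^1 = +1.
v=37: a=37^0·(≡1), b=37^1·(≡26) mod 37; (1|37)=+1, (26|37)=+1; (−1)^{0·1·18}·(+1)^1·(+1)^0 = +1.
v=3: a=3^3·(≡2), b=3^0·(≡1) mod 3; (2|3)=-1, (1|3)=+1; (−1)^{3·0·1}·(-1)^0·(+1)^3 = +1.
v=5: a=5^0·(≡3), b=5^-1·(≡4) mod 5; (3|5)=-1, (4|5)=+1; (−1)^{0·-1·2}·(-1)^-1·(+1)^0 = -1.
v=17: a=17^-2·(≡8), b=17^-2·(≡13) mod 17; (8|17)=+1, (13|17)=+1; (−1)^{-2·-2·8}·(+1)^-2·(+1)^-2 = +1.
v=2: v_2(a)=0, v_2(b)=11; units ≡ 7, 7 (mod 8); ε·ε+αω+βω = 1·1+0·0+11·0 ≡ 1  ⇒  (a,b)_2 = -1.
v=∞: -61617 < 0 and -83593730 < 0  ⇒  (a,b)_∞ = -1.
v=47: a=47^1·(≡46), b=47^1·(≡22) mod 47; (46|47)=-1, (22|47)=-1; (−1)^{1·1·23}·(-1)^1·(-1)^1 = -1.
(-61617, -83593730 / ℚ) ramifies at {2, 5, 47, ∞}: a division algebra.

[2, 5, 47, inf]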